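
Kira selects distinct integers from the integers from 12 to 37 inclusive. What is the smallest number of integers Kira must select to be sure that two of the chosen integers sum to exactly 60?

A set avoiding the sum 60 can contain at most one of each pair {x, 60−x}, plus the 12 elements whose complement lies outside the range or equal to its own complement.
The integers 12, …, 30 (19 of them) are such a set: any two sum to at least 12+13 = 25 and at most 29+30 = 59 < 60.
By the pigeonhole principle, any 20th integer completes one of the 7 pairs, so 20 choices force a sum of 60.

20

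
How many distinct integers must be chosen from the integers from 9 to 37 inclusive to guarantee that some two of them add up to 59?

22

Group the elements by complementary pair {x, 59−x}: {22,37}, {23,36}, {24,35}, …, giving 8 two-element pairs and 13 integers whose partner 59−x falls outside [9,37].
Pigeonhole: treating each of those 21 groups as a pigeonhole, one can pick one integer per group — 21 integers — with no two summing to 59.
The 22nd integer lands in an occupied pair, forcing a sum of 59.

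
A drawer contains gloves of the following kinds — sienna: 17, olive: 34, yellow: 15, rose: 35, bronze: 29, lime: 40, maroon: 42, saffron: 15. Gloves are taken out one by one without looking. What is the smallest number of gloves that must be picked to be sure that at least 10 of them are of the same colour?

73

Put each drawn glove into a box by colour. The largest draw with every box below 10 takes min(count, 9) from each colour.
Σ min(cᵢ, 9) = 9 + 9 + 9 + 9 + 9 + 9 + 9 + 9 = 72.
Draw number 72 + 1 = 73 must push one box to 10.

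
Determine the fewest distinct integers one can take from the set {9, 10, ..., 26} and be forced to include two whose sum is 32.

Group the elements by complementary pair {x, 32−x}: {9,23}, {10,22}, {11,21}, …, giving 7 two-element pairs, the single value 16 (it cannot pair with itself since the integers are distinct), and 3 integers whose partner 32−x falls outside [9,26].
By pigeonhole, treating each of those 11 groups as a pigeonhole, one can pick one integer per group — 11 integers — with no two summing to 32.
The 12th integer lands in an occupied pair, forcing a sum of 32.

12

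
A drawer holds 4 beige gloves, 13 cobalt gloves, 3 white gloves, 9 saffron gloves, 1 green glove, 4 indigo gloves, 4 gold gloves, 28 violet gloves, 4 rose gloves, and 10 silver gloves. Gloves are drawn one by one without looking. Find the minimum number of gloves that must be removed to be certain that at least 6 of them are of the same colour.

41

Put each drawn glove into a box by colour. The largest draw with every box below 6 takes min(count, 5) from each colour; colours with fewer than 5 contribute all they have.
Σ min(cᵢ, 5) = 4 + 5 + 3 + 5 + 1 + 4 + 4 + 5 + 4 + 5 = 40.
Draw number 40 + 1 = 41 must push one box to 6.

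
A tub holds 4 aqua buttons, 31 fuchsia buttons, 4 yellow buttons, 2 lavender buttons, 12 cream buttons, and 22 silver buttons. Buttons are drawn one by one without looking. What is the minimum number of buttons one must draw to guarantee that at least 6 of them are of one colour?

26

Pigeonhole: put each drawn button into a box by colour. The largest draw with every box below 6 takes min(count, 5) from each colour; colours with fewer than 5 contribute all they have.
Σ min(cᵢ, 5) = 4 + 5 + 4 + 2 + 5 + 5 = 25.
Draw number 25 + 1 = 26 must push one box to 6.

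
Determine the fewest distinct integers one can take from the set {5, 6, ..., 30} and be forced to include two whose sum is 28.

Group the elements by complementary pair {x, 28−x}: {5,23}, {6,22}, {7,21}, …, giving 9 two-element pairs, the single value 14 (it cannot pair with itself since the integers are distinct), and 7 integers whose partner 28−x falls outside [5,30].
By the pigeonhole principle, treating each of those 17 groups as a pigeonhole, one can pick one integer per group — 17 integers — with no two summing to 28.
The 18th integer lands in an occupied pair, forcing a sum of 28.

18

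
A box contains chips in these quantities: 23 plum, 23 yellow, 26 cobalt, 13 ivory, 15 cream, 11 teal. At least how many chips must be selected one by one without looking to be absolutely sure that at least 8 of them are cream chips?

In the worst case for collecting cream chips, every non-cream chip comes out first.
There are 23 + 23 + 26 + 13 + 11 = 96 non-cream chips altogether.
After those, each further chip must be cream, so 96 + 8 = 104 draws guarantee 8 cream chips.

104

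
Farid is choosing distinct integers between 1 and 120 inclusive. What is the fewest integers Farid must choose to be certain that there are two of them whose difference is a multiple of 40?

41

Integers whose pairwise differences are multiples of 40 are exactly those sharing a remainder mod 40. The 40 residue classes mod 40 are the pigeonholes.
With 40 integers one could put 1 in each residue class and have no class reach 2.
The 41st integer pushes some class to 2, so 40·1 + 1 = 41.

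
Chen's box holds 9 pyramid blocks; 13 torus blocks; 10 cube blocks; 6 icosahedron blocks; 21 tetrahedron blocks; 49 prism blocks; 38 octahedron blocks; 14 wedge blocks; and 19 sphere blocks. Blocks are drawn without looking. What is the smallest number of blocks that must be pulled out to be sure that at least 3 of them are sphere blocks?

In the worst case for collecting sphere blocks, every non-sphere block comes out first.
There are 9 + 13 + 10 + 6 + 21 + 49 + 38 + 14 = 160 non-sphere blocks altogether.
After those, each further block must be sphere, so 160 + 3 = 163 draws guarantee 3 sphere blocks.

163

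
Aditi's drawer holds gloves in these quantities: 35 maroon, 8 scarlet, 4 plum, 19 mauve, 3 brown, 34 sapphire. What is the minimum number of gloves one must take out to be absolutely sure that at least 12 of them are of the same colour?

An adversary could hand out at most 11 gloves per colour (scarlet, plum, brown run out sooner): 11 + 8 + 4 + 11 + 3 + 11 = 48 gloves and still no colour has 12.
One more glove lands in a colour already at 11, so 49 draws are enough and 48 are not.

49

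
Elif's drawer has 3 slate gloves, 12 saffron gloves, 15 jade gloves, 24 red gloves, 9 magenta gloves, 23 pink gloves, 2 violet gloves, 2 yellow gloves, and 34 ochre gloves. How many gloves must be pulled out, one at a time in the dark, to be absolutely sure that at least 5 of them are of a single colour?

32

An adversary could hand out at most 4 gloves per colour (slate, violet, yellow run out sooner): 3 + 4 + 4 + 4 + 4 + 4 + 2 + 2 + 4 = 31 gloves and still no colour has 5.
By pigeonhole, one more glove lands in a colour already at 4, so 32 draws are enough and 31 are not.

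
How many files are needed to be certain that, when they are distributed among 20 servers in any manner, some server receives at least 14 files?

261

With 260 files one could put exactly 13 in each of the 20 servers, and no server would reach 14.
Pigeonhole: one more file must land in a server that already has 13, giving it 14.
So 20 × 13 + 1 = 261 files are required.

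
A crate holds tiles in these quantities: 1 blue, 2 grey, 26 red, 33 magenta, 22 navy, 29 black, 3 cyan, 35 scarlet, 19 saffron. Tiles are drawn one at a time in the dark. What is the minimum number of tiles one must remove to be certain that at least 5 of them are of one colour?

By pigeonhole, the 9 colours are the holes; the tiles drawn are the pigeons.
To avoid 5 of any one colour, the worst case takes at most 4 of each colour, or every tile of a colour that has fewer than 4.
That gives 1 + 2 + 4 + 4 + 4 + 4 + 3 + 4 + 4 = 30 tiles with no colour reaching 5.
The next tile forces some colour to 5, so 30 + 1 = 31.

31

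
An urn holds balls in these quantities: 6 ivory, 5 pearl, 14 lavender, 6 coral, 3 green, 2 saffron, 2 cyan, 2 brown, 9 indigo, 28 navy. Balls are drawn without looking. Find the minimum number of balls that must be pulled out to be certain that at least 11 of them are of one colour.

An adversary could hand out at most 10 balls per colour (8 colours run out sooner): 6 + 5 + 10 + 6 + 3 + 2 + 2 + 2 + 9 + 10 = 55 balls and still no colour has 11.
By the pigeonhole principle, one more ball lands in a colour already at 10, so 56 draws are enough and 55 are not.

56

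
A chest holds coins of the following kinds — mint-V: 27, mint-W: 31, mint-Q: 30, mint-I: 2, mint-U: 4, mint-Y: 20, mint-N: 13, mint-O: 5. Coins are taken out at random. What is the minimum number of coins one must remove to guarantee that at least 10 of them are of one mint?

57

Pigeonhole: put each drawn coin into a box by mint. The largest draw with every box below 10 takes min(count, 9) from each mint; mints with fewer than 9 contribute all they have.
Σ min(cᵢ, 9) = 9 + 9 + 9 + 2 + 4 + 9 + 9 + 5 = 56.
Draw number 56 + 1 = 57 must push one box to 10.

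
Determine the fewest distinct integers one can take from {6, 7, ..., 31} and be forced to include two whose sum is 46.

A set avoiding the sum 46 can contain at most one of each pair {x, 46−x}, plus the 10 elements whose complement lies outside the range or equal to its own complement.
The integers 6, …, 23 (18 of them) are such a set: any two sum to at least 6+7 = 13 and at most 22+23 = 45 < 46.
Any 19th integer completes one of the 8 pairs, so 19 choices force a sum of 46.

19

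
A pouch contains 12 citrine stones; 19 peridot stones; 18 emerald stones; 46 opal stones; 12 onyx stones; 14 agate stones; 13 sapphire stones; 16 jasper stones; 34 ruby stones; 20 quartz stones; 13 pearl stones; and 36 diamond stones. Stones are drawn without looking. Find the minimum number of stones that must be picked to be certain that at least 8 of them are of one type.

An adversary could hand out at most 7 stones per type: 7 + 7 + 7 + 7 + 7 + 7 + 7 + 7 + 7 + 7 + 7 + 7 = 84 stones and still no type has 8.
By pigeonhole, one more stone lands in a type already at 7, so 85 draws are enough and 84 are not.

85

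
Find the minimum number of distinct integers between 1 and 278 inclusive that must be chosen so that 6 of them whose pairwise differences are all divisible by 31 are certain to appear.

156

Integers whose pairwise differences are multiples of 31 are exactly those sharing a remainder mod 31. The 31 residue classes mod 31 are the pigeonholes.
With 155 integers one could put 5 in each residue class and have no class reach 6.
The 156th integer pushes some class to 6, so 31·5 + 1 = 156.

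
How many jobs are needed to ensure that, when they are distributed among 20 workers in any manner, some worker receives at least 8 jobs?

With 140 jobs one could put exactly 7 in each of the 20 workers, and no worker would reach 8.
By pigeonhole, one more job must land in a worker that already has 7, giving it 8.
So 20 × 7 + 1 = 141 jobs are required.

141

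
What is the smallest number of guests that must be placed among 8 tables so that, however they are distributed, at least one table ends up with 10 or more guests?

73

With 72 guests one could put exactly 9 in each of the 8 tables, and no table would reach 10.
By the pigeonhole principle, one more guest must land in a table that already has 9, giving it 10.
So 8 × 9 + 1 = 73 guests are required.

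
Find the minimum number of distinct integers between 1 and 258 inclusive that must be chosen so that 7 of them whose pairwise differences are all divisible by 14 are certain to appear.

85

Integers whose pairwise differences are multiples of 14 are exactly those sharing a remainder mod 14. Pigeonhole: the 14 residue classes mod 14 are the pigeonholes.
With 84 integers one could put 6 in each residue class and have no class reach 7.
The 85th integer pushes some class to 7, so 14·6 + 1 = 85.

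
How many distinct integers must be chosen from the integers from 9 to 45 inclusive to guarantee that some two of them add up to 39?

27

Group the elements by complementary pair {x, 39−x}: {9,30}, {10,29}, {11,28}, …, giving 11 two-element pairs and 15 integers whose partner 39−x falls outside [9,45].
Pigeonhole: treating each of those 26 groups as a pigeonhole, one can pick one integer per group — 26 integers — with no two summing to 39.
The 27th integer lands in an occupied pair, forcing a sum of 39.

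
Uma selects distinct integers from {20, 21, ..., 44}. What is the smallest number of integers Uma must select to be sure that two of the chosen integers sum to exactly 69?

16

Group the elements by complementary pair {x, 69−x}: {25,44}, {26,43}, {27,42}, …, giving 10 two-element pairs and 5 integers whose partner 69−x falls outside [20,44].
Treating each of those 15 groups as a pigeonhole, one can pick one integer per group — 15 integers — with no two summing to 69.
The 16th integer lands in an occupied pair, forcing a sum of 69.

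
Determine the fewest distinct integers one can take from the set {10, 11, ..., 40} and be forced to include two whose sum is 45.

19

Two chosen integers sum to 45 exactly when both halves of some pair {x, 45−x} with 10 ≤ x ≤ 45−x ≤ 35 are chosen — 13 such pairs.
The remaining 5 elements (those with no distinct partner in range) can never complete a 45-sum, so the worst case takes all of them and one from each pair: 5 + 13 = 18.
The 19th integer has to be the second member of some pair, so 18 + 1 = 19.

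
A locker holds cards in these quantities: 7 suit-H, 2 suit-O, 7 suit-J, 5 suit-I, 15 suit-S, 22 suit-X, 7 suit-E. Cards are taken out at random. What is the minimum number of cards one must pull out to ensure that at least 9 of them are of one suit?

An adversary could hand out at most 8 cards per suit (5 suits run out sooner): 7 + 2 + 7 + 5 + 8 + 8 + 7 = 44 cards and still no suit has 9.
By pigeonhole, one more card lands in a suit already at 8, so 45 draws are enough and 44 are not.

45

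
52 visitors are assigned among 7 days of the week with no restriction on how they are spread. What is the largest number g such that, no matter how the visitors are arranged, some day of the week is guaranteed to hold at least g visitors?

8

The 7 days of the week are the holes and the 52 visitors are the pigeons.
If every day of the week held at most 7 visitors, the total would be at most 7 × 7 = 49, which is less than 52.
So some day of the week holds at least ⌈52/7⌉ = 8 visitors.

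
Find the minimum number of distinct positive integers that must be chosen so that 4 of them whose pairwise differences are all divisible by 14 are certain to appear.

Integers whose pairwise differences are multiples of 14 are exactly those sharing a remainder mod 14. The 14 residue classes mod 14 are the pigeonholes.
With 42 integers one could put 3 in each residue class and have no class reach 4.
The 43rd integer pushes some class to 4, so 14·3 + 1 = 43.

43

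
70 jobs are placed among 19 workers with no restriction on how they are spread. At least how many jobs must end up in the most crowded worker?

The 19 workers are the holes and the 70 jobs are the pigeons.
If every worker held at most 3 jobs, the total would be at most 19 × 3 = 57, which is less than 70.
So some worker holds at least ⌈70/19⌉ = 4 jobs.

4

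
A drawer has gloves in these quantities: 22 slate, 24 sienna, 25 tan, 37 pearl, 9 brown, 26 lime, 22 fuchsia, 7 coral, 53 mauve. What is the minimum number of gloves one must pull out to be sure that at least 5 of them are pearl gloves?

In the worst case for collecting pearl gloves, every non-pearl glove comes out first.
There are 22 + 24 + 25 + 9 + 26 + 22 + 7 + 53 = 188 non-pearl gloves altogether.
After those, each further glove must be pearl, so 188 + 5 = 193 draws guarantee 5 pearl gloves.

193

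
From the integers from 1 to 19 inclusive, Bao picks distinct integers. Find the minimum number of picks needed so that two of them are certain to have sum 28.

15

A set avoiding the sum 28 can contain at most one of each pair {x, 28−x}, plus the 9 elements whose complement lies outside the range or equal to its own complement.
The integers 1, …, 14 (14 of them) are such a set: any two sum to at least 1+2 = 3 and at most 13+14 = 27 < 28.
Any 15th integer completes one of the 5 pairs, so 15 choices force a sum of 28.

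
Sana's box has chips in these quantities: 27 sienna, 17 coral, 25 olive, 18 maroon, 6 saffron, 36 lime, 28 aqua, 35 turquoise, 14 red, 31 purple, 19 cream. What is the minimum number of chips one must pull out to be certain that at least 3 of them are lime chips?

In the worst case for collecting lime chips, every non-lime chip comes out first.
There are 27 + 17 + 25 + 18 + 6 + 28 + 35 + 14 + 31 + 19 = 220 non-lime chips altogether.
After those, each further chip must be lime, so 220 + 3 = 223 draws guarantee 3 lime chips.

223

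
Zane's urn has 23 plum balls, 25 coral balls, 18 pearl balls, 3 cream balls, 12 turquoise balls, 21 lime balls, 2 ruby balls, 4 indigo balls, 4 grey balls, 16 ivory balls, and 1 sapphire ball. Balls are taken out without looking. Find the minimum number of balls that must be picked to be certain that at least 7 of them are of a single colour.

51

Put each drawn ball into a box by colour. The largest draw with every box below 7 takes min(count, 6) from each colour; colours with fewer than 6 contribute all they have.
Σ min(cᵢ, 6) = 6 + 6 + 6 + 3 + 6 + 6 + 2 + 4 + 4 + 6 + 1 = 50.
Draw number 50 + 1 = 51 must push one box to 7.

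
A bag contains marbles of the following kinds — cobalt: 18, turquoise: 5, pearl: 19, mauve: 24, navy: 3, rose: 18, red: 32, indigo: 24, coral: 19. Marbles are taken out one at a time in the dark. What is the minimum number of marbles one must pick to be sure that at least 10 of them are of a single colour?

Pigeonhole: put each drawn marble into a box by colour. The largest draw with every box below 10 takes min(count, 9) from each colour; colours with fewer than 9 contribute all they have.
Σ min(cᵢ, 9) = 9 + 5 + 9 + 9 + 3 + 9 + 9 + 9 + 9 = 71.
Draw number 71 + 1 = 72 must push one box to 10.

72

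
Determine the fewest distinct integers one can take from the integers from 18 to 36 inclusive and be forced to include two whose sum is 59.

A set avoiding the sum 59 can contain at most one of each pair {x, 59−x}, plus the 5 elements whose complement lies outside the range.
The integers 18, …, 29 (12 of them) are such a set: any two sum to at least 18+19 = 37 and at most 28+29 = 57 < 59.
Any 13th integer completes one of the 7 pairs, so 13 choices force a sum of 59.

13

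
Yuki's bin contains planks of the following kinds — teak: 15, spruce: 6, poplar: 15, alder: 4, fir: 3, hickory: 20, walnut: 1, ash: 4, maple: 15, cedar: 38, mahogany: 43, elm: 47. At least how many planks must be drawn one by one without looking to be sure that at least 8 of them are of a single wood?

By pigeonhole, put each drawn plank into a box by wood. The largest draw with every box below 8 takes min(count, 7) from each wood; woods with fewer than 7 contribute all they have.
Σ min(cᵢ, 7) = 7 + 6 + 7 + 4 + 3 + 7 + 1 + 4 + 7 + 7 + 7 + 7 = 67.
Draw number 67 + 1 = 68 must push one box to 8.

68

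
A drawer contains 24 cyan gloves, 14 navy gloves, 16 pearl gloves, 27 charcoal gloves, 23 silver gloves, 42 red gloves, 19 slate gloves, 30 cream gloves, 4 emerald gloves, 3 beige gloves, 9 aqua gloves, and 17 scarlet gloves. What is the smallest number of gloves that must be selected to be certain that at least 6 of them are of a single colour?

58

An adversary could hand out at most 5 gloves per colour (emerald, beige run out sooner): 5 + 5 + 5 + 5 + 5 + 5 + 5 + 5 + 4 + 3 + 5 + 5 = 57 gloves and still no colour has 6.
Pigeonhole: one more glove lands in a colour already at 5, so 58 draws are enough and 57 are not.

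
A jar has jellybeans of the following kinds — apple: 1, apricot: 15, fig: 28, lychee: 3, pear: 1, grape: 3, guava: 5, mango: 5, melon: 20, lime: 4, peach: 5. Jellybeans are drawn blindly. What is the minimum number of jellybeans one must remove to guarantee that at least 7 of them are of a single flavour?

46

The 11 flavours are the holes; the jellybeans drawn are the pigeons.
To avoid 7 of any one flavour, the worst case takes at most 6 of each flavour, or every jellybean of a flavour that has fewer than 6.
That gives 1 + 6 + 6 + 3 + 1 + 3 + 5 + 5 + 6 + 4 + 5 = 45 jellybeans with no flavour reaching 7.
The next jellybean forces some flavour to 7, so 45 + 1 = 46.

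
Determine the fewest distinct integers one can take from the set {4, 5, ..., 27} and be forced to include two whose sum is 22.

18

Two chosen integers sum to 22 exactly when both halves of some pair {x, 22−x} with 4 ≤ x ≤ 22−x ≤ 18 are chosen — 7 such pairs.
The remaining 10 elements (those with no distinct partner in range) can never complete a 22-sum, so the worst case takes all of them and one from each pair: 10 + 7 = 17.
By pigeonhole, the 18th integer has to be the second member of some pair, so 17 + 1 = 18.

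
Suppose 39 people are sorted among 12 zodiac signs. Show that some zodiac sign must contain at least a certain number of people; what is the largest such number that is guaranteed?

The 12 zodiac signs are the holes and the 39 people are the pigeons.
If every zodiac sign held at most 3 people, the total would be at most 12 × 3 = 36, which is less than 39.
So some zodiac sign holds at least ⌈39/12⌉ = 4 people.

4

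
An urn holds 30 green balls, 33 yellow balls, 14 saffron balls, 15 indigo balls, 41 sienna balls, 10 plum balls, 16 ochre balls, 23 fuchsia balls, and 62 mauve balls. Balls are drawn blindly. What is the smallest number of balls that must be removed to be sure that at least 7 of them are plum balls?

241

In the worst case for collecting plum balls, every non-plum ball comes out first.
There are 30 + 33 + 14 + 15 + 41 + 16 + 23 + 62 = 234 non-plum balls altogether.
After those, each further ball must be plum, so 234 + 7 = 241 draws guarantee 7 plum balls.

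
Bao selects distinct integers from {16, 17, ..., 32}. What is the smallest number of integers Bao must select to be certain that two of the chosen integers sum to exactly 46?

Group the elements by complementary pair {x, 46−x}: {16,30}, {17,29}, {18,28}, …, giving 7 two-element pairs, the single value 23 (it cannot pair with itself since the integers are distinct), and 2 integers whose partner 46−x falls outside [16,32].
By pigeonhole, treating each of those 10 groups as a pigeonhole, one can pick one integer per group — 10 integers — with no two summing to 46.
The 11th integer lands in an occupied pair, forcing a sum of 46.

11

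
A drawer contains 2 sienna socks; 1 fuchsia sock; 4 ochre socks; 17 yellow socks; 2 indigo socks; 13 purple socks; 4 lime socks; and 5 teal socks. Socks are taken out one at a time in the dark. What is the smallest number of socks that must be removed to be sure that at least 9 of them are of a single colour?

An adversary could hand out at most 8 socks per colour (6 colours run out sooner): 2 + 1 + 4 + 8 + 2 + 8 + 4 + 5 = 34 socks and still no colour has 9.
By the pigeonhole principle, one more sock lands in a colour already at 8, so 35 draws are enough and 34 are not.

35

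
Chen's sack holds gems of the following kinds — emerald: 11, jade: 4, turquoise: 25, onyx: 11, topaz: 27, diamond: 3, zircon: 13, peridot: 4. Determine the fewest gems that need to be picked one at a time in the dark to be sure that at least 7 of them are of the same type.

42

An adversary could hand out at most 6 gems per type (jade, diamond, peridot run out sooner): 6 + 4 + 6 + 6 + 6 + 3 + 6 + 4 = 41 gems and still no type has 7.
One more gem lands in a type already at 6, so 42 draws are enough and 41 are not.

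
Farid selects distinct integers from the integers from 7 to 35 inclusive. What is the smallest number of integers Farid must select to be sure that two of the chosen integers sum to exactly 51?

20

Two chosen integers sum to 51 exactly when both halves of some pair {x, 51−x} with 16 ≤ x ≤ 51−x ≤ 35 are chosen — 10 such pairs.
The remaining 9 elements (those with no distinct partner in range) can never complete a 51-sum, so the worst case takes all of them and one from each pair: 9 + 10 = 19.
The 20th integer has to be the second member of some pair, so 19 + 1 = 20.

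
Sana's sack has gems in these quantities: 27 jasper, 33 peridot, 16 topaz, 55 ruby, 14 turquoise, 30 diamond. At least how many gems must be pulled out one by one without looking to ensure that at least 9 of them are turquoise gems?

In the worst case for collecting turquoise gems, every non-turquoise gem comes out first.
There are 27 + 33 + 16 + 55 + 30 = 161 non-turquoise gems altogether.
After those, each further gem must be turquoise, so 161 + 9 = 170 draws guarantee 9 turquoise gems.

170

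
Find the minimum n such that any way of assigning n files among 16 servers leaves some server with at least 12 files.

With 176 files one could put exactly 11 in each of the 16 servers, and no server would reach 12.
By the pigeonhole principle, one more file must land in a server that already has 11, giving it 12.
So 16 × 11 + 1 = 177 files are required.

177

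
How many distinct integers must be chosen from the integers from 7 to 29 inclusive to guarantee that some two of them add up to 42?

Two chosen integers sum to 42 exactly when both halves of some pair {x, 42−x} with 13 ≤ x ≤ 42−x ≤ 29 are chosen — 8 such pairs.
The remaining 7 elements (those with no distinct partner in range) can never complete a 42-sum, so the worst case takes all of them and one from each pair: 7 + 8 = 15.
By the pigeonhole principle, the 16th integer has to be the second member of some pair, so 15 + 1 = 16.

16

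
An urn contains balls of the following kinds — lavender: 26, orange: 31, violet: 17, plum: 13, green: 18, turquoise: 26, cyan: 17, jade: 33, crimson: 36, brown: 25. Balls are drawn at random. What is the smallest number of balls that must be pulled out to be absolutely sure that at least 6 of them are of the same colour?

51

Pigeonhole: the 10 colours are the holes; the balls drawn are the pigeons.
To avoid 6 of any one colour, the worst case takes at most 5 of each colour.
That gives 5 + 5 + 5 + 5 + 5 + 5 + 5 + 5 + 5 + 5 = 50 balls with no colour reaching 6.
The next ball forces some colour to 6, so 50 + 1 = 51.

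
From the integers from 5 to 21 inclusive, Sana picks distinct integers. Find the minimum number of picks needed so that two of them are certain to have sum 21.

Two chosen integers sum to 21 exactly when both halves of some pair {x, 21−x} with 5 ≤ x ≤ 21−x ≤ 16 are chosen — 6 such pairs.
The remaining 5 elements (those with no distinct partner in range) can never complete a 21-sum, so the worst case takes all of them and one from each pair: 5 + 6 = 11.
The 12th integer has to be the second member of some pair, so 11 + 1 = 12.

12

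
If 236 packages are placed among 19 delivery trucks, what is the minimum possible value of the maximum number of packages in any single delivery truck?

The 19 delivery trucks are the holes and the 236 packages are the pigeons.
If every delivery truck held at most 12 packages, the total would be at most 19 × 12 = 228, which is less than 236.
So some delivery truck holds at least ⌈236/19⌉ = 13 packages.

13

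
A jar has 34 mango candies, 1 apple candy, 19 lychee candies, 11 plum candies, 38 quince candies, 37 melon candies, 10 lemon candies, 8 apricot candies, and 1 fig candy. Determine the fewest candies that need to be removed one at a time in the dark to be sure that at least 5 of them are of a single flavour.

By pigeonhole, put each drawn candy into a box by flavour. The largest draw with every box below 5 takes min(count, 4) from each flavour; flavours with fewer than 4 contribute all they have.
Σ min(cᵢ, 4) = 4 + 1 + 4 + 4 + 4 + 4 + 4 + 4 + 1 = 30.
Draw number 30 + 1 = 31 must push one box to 5.

31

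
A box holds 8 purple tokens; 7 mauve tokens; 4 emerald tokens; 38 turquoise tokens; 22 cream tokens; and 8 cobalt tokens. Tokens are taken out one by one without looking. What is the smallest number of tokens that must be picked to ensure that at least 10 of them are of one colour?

46

The 6 colours are the holes; the tokens drawn are the pigeons.
To avoid 10 of any one colour, the worst case takes at most 9 of each colour, or every token of a colour that has fewer than 9.
That gives 8 + 7 + 4 + 9 + 9 + 8 = 45 tokens with no colour reaching 10.
The next token forces some colour to 10, so 45 + 1 = 46.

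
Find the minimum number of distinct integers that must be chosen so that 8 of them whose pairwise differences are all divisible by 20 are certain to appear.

141

Integers whose pairwise differences are multiples of 20 are exactly those sharing a remainder mod 20. By pigeonhole, the 20 residue classes mod 20 are the pigeonholes.
With 140 integers one could put 7 in each residue class and have no class reach 8.
The 141st integer pushes some class to 8, so 20·7 + 1 = 141.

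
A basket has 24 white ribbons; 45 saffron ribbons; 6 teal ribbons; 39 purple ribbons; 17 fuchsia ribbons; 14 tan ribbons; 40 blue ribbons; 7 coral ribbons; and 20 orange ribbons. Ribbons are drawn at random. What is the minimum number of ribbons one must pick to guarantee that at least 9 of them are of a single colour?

Pigeonhole: put each drawn ribbon into a box by colour. The largest draw with every box below 9 takes min(count, 8) from each colour; colours with fewer than 8 contribute all they have.
Σ min(cᵢ, 8) = 8 + 8 + 6 + 8 + 8 + 8 + 8 + 7 + 8 = 69.
Draw number 69 + 1 = 70 must push one box to 9.

70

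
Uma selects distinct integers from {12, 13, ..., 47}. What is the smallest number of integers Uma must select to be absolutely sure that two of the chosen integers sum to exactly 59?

19

A set avoiding the sum 59 can contain at most one of each pair {x, 59−x}.
The integers 30, …, 47 (18 of them) are such a set: any two sum to at least 30+31 = 61 > 59.
Pigeonhole: any 19th integer completes one of the 18 pairs, so 19 choices force a sum of 59.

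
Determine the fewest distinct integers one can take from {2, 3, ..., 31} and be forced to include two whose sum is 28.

Two chosen integers sum to 28 exactly when both halves of some pair {x, 28−x} with 2 ≤ x ≤ 28−x ≤ 26 are chosen — 12 such pairs.
The remaining 6 elements (those with no distinct partner in range) can never complete a 28-sum, so the worst case takes all of them and one from each pair: 6 + 12 = 18.
By pigeonhole, the 19th integer has to be the second member of some pair, so 18 + 1 = 19.

19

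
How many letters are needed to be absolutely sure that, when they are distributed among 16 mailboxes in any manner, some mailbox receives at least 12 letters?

177

With 176 letters one could put exactly 11 in each of the 16 mailboxes, and no mailbox would reach 12.
One more letter must land in a mailbox that already has 11, giving it 12.
So 16 × 11 + 1 = 177 letters are required.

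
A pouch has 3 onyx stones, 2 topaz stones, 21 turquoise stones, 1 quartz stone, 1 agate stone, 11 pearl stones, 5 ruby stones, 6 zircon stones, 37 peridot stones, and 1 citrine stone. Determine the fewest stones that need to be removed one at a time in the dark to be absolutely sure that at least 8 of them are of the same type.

The 10 types are the holes; the stones drawn are the pigeons.
To avoid 8 of any one type, the worst case takes at most 7 of each type, or every stone of a type that has fewer than 7.
That gives 3 + 2 + 7 + 1 + 1 + 7 + 5 + 6 + 7 + 1 = 40 stones with no type reaching 8.
The next stone forces some type to 8, so 40 + 1 = 41.

41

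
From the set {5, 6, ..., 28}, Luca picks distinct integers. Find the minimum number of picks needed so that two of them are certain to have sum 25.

A set avoiding the sum 25 can contain at most one of each pair {x, 25−x}, plus the 8 elements whose complement lies outside the range.
The integers 13, …, 28 (16 of them) are such a set: any two sum to at least 13+14 = 27 > 25.
By the pigeonhole principle, any 17th integer completes one of the 8 pairs, so 17 choices force a sum of 25.

17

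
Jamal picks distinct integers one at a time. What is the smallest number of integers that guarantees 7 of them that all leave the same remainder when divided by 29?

The 29 residue classes mod 29 are the pigeonholes.
With 174 integers one could put 6 in each residue class and have no class reach 7.
The 175th integer pushes some class to 7, so 29·6 + 1 = 175.

175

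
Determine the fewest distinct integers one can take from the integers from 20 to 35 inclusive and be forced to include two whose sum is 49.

Two chosen integers sum to 49 exactly when both halves of some pair {x, 49−x} with 20 ≤ x ≤ 49−x ≤ 29 are chosen — 5 such pairs.
The remaining 6 elements (those with no distinct partner in range) can never complete a 49-sum, so the worst case takes all of them and one from each pair: 6 + 5 = 11.
By pigeonhole, the 12th integer has to be the second member of some pair, so 11 + 1 = 12.

12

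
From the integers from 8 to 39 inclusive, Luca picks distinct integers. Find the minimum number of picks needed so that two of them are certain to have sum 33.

24

Two chosen integers sum to 33 exactly when both halves of some pair {x, 33−x} with 8 ≤ x ≤ 33−x ≤ 25 are chosen — 9 such pairs.
The remaining 14 elements (those with no distinct partner in range) can never complete a 33-sum, so the worst case takes all of them and one from each pair: 14 + 9 = 23.
By the pigeonhole principle, the 24th integer has to be the second member of some pair, so 23 + 1 = 24.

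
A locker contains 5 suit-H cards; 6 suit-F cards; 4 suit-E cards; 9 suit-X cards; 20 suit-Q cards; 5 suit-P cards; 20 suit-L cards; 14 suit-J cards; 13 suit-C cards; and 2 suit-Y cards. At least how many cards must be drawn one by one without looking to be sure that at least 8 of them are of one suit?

58

By pigeonhole, the 10 suits are the holes; the cards drawn are the pigeons.
To avoid 8 of any one suit, the worst case takes at most 7 of each suit, or every card of a suit that has fewer than 7.
That gives 5 + 6 + 4 + 7 + 7 + 5 + 7 + 7 + 7 + 2 = 57 cards with no suit reaching 8.
The next card forces some suit to 8, so 57 + 1 = 58.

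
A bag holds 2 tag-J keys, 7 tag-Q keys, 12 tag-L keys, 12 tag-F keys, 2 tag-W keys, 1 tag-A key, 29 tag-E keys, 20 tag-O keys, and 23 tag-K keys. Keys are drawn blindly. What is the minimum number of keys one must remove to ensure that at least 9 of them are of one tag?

53

Put each drawn key into a box by tag. The largest draw with every box below 9 takes min(count, 8) from each tag; tags with fewer than 8 contribute all they have.
Σ min(cᵢ, 8) = 2 + 7 + 8 + 8 + 2 + 1 + 8 + 8 + 8 = 52.
Draw number 52 + 1 = 53 must push one box to 9.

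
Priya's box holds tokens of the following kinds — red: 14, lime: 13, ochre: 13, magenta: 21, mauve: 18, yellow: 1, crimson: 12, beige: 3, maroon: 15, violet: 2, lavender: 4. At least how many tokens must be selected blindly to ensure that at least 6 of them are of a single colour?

By the pigeonhole principle, put each drawn token into a box by colour. The largest draw with every box below 6 takes min(count, 5) from each colour; colours with fewer than 5 contribute all they have.
Σ min(cᵢ, 5) = 5 + 5 + 5 + 5 + 5 + 1 + 5 + 3 + 5 + 2 + 4 = 45.
Draw number 45 + 1 = 46 must push one box to 6.

46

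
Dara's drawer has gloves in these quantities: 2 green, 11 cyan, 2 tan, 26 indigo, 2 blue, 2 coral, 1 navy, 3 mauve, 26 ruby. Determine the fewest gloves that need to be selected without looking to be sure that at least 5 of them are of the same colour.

25

The 9 colours are the holes; the gloves drawn are the pigeons.
To avoid 5 of any one colour, the worst case takes at most 4 of each colour, or every glove of a colour that has fewer than 4.
That gives 2 + 4 + 2 + 4 + 2 + 2 + 1 + 3 + 4 = 24 gloves with no colour reaching 5.
The next glove forces some colour to 5, so 24 + 1 = 25.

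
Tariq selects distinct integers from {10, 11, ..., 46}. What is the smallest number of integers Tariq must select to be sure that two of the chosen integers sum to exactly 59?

Two chosen integers sum to 59 exactly when both halves of some pair {x, 59−x} with 13 ≤ x ≤ 59−x ≤ 46 are chosen — 17 such pairs.
The remaining 3 elements (those with no distinct partner in range) can never complete a 59-sum, so the worst case takes all of them and one from each pair: 3 + 17 = 20.
By pigeonhole, the 21st integer has to be the second member of some pair, so 20 + 1 = 21.

21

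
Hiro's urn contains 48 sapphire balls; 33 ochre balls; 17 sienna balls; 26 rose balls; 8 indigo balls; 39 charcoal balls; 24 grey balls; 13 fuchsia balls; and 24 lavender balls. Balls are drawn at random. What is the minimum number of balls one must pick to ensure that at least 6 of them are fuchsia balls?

225

In the worst case for collecting fuchsia balls, every non-fuchsia ball comes out first.
There are 48 + 33 + 17 + 26 + 8 + 39 + 24 + 24 = 219 non-fuchsia balls altogether.
After those, each further ball must be fuchsia, so 219 + 6 = 225 draws guarantee 6 fuchsia balls.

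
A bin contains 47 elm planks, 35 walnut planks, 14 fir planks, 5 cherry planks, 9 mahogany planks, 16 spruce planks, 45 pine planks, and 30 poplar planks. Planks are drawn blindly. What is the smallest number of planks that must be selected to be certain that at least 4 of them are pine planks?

160

In the worst case for collecting pine planks, every non-pine plank comes out first.
There are 47 + 35 + 14 + 5 + 9 + 16 + 30 = 156 non-pine planks altogether.
After those, each further plank must be pine, so 156 + 4 = 160 draws guarantee 4 pine planks.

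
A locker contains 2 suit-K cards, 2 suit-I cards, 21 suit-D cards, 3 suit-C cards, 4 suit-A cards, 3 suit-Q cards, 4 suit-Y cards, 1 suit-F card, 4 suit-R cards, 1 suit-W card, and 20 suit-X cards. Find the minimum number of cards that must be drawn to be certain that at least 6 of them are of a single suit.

35

An adversary could hand out at most 5 cards per suit (9 suits run out sooner): 2 + 2 + 5 + 3 + 4 + 3 + 4 + 1 + 4 + 1 + 5 = 34 cards and still no suit has 6.
One more card lands in a suit already at 5, so 35 draws are enough and 34 are not.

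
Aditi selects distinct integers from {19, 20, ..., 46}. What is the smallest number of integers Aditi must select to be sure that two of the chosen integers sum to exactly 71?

18

A set avoiding the sum 71 can contain at most one of each pair {x, 71−x}, plus the 6 elements whose complement lies outside the range.
The integers 19, …, 35 (17 of them) are such a set: any two sum to at least 19+20 = 39 and at most 34+35 = 69 < 71.
By the pigeonhole principle, any 18th integer completes one of the 11 pairs, so 18 choices force a sum of 71.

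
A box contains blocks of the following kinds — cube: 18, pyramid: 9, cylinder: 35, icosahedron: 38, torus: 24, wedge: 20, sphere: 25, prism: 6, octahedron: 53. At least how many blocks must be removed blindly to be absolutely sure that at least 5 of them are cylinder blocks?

198

In the worst case for collecting cylinder blocks, every non-cylinder block comes out first.
There are 18 + 9 + 38 + 24 + 20 + 25 + 6 + 53 = 193 non-cylinder blocks altogether.
After those, each further block must be cylinder, so 193 + 5 = 198 draws guarantee 5 cylinder blocks.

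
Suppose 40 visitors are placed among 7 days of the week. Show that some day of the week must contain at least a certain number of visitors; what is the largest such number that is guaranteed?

6

The 7 days of the week are the holes and the 40 visitors are the pigeons.
If every day of the week held at most 5 visitors, the total would be at most 7 × 5 = 35, which is less than 40.
So some day of the week holds at least ⌈40/7⌉ = 6 visitors.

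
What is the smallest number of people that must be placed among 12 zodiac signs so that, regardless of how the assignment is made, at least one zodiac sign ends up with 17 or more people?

With 192 people one could put exactly 16 in each of the 12 zodiac signs, and no zodiac sign would reach 17.
One more person must land in a zodiac sign that already has 16, giving it 17.
So 12 × 16 + 1 = 193 people are required.

193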